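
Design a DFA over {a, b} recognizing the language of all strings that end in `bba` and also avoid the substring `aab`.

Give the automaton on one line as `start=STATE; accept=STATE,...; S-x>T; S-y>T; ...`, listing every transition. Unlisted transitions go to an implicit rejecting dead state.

start=S0; accept=S5; S0-a>S1; S0-b>S2; S1-a>S3; S1-b>S2; S2-a>S1; S2-b>S4; S3-a>S3; S3-b>S3; S4-a>S5; S4-b>S4; S5-a>S3; S5-b>S2

Run two small machines in parallel and take their product. One (4 states) tracks how much of the suffix `bba` has currently been matched; the other (4 states) tracks partial matches of the forbidden pattern `aab`. Each combined state is a pair, one component from each; accept when both components accept. Minimizing collapses redundant product states.
A 6-state machine:
        a   b  
>  S0   S1  S2 
   S1   S3  S2 
   S2   S1  S4 
   S3   S3  S3 
   S4   S5  S4 
 * S5   S3  S2 
(> = start, * = accepting)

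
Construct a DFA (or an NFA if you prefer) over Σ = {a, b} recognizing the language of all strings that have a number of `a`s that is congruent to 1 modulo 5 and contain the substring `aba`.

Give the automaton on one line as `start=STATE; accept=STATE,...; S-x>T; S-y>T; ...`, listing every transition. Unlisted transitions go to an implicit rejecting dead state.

Run two small machines in parallel and take their product. The first has 5 states tracking the count of `a`s modulo 5; the second has 4 states tracking whether and how much of `aba` has been seen. A product state is a pair (one from each), accepting exactly when both do.
20 states suffice.
          a    b  
>  q0     q1   q0 
   q1     q2   q3 
   q2     q4   q5 
   q3     q6   q7 
   q4     q8   q9 
   q5    q10  q11 
   q6    q10   q6 
   q7     q2   q7 
   q8    q12  q13 
   q9    q14  q15 
   q10   q14  q10 
   q11    q4  q11 
   q12    q1  q16 
   q13   q17  q18 
   q14   q17  q14 
   q15    q8  q15 
   q16   q19   q0 
   q17   q19  q17 
   q18   q12  q18 
 * q19    q6  q19 
(> = start, * = accepting)

start=q0; accept=q19; q0-a>q1; q0-b>q0; q1-a>q2; q1-b>q3; q2-a>q4; q2-b>q5; q3-a>q6; q3-b>q7; q4-a>q8; q4-b>q9; q5-a>q10; q5-b>q11; q6-a>q10; q6-b>q6; q7-a>q2; q7-b>q7; q8-a>q12; q8-b>q13; q9-a>q14; q9-b>q15; q10-a>q14; q10-b>q10; q11-a>q4; q11-b>q11; q12-a>q1; q12-b>q16; q13-a>q17; q13-b>q18; q14-a>q17; q14-b>q14; q15-a>q8; q15-b>q15; q16-a>q19; q16-b>q0; q17-a>q19; q17-b>q17; q18-a>q12; q18-b>q18; q19-a>q6; q19-b>q19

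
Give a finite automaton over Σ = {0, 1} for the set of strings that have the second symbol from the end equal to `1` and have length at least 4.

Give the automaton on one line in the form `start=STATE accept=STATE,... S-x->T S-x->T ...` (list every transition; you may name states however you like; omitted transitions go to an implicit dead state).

Handle the two conditions separately and then intersect. The first has 7 states tracking the last 2 symbols read; the second has 6 states tracking the input length, saturating at 5. A product state is a pair (one from each), accepting exactly when both do. Equivalent product states are then merged.
With 6 states:
       0  1 
>  A   B  B 
   B   C  C 
   C   C  D 
   D   E  F 
 * E   C  D 
 * F   E  F 
(> = start, * = accepting)

start=A accept=E,F A-0->B A-1->B B-0->C B-1->C C-0->C C-1->D D-0->E D-1->F E-0->C E-1->D F-0->E F-1->F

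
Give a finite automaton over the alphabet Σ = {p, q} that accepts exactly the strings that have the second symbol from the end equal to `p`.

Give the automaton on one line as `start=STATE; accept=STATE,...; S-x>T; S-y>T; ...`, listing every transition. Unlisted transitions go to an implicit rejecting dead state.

A DFA must remember the last 2 symbols (since which symbol is second-to-last isn't known until the input ends). Use one state per possible window of the last ≤2 symbols; accept from those whose window starts with `p`.
7 states suffice.
       p  q 
>  A   B  C 
   B   D  E 
   C   F  G 
 * D   D  E 
 * E   F  G 
   F   D  E 
   G   F  G 
(> = start, * = accepting)

start=A; accept=D,E; A-p>B; A-q>C; B-p>D; B-q>E; C-p>F; C-q>G; D-p>D; D-q>E; E-p>F; E-q>G; F-p>D; F-q>E; G-p>F; G-q>G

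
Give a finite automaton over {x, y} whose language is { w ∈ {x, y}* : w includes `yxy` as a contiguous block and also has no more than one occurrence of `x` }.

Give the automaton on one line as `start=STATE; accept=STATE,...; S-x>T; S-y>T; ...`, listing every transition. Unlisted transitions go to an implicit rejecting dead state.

Build one automaton per condition and run them in lockstep. One (4 states) tracks whether and how much of `yxy` has been seen; the other (3 states) tracks the count of `x`s, saturating at 2. Each combined state is a pair, one component from each; accept when both components accept.
10 states suffice.
        x   y  
>  s0   s1  s2 
   s1   s3  s4 
   s2   s5  s2 
   s3   s3  s6 
   s4   s7  s4 
   s5   s3  s8 
   s6   s7  s6 
   s7   s3  s9 
 * s8   s9  s8 
   s9   s9  s9 
(> = start, * = accepting)

start=s0; accept=s8; s0-x>s1; s0-y>s2; s1-x>s3; s1-y>s4; s2-x>s5; s2-y>s2; s3-x>s3; s3-y>s6; s4-x>s7; s4-y>s4; s5-x>s3; s5-y>s8; s6-x>s7; s6-y>s6; s7-x>s3; s7-y>s9; s8-x>s9; s8-y>s8; s9-x>s9; s9-y>s9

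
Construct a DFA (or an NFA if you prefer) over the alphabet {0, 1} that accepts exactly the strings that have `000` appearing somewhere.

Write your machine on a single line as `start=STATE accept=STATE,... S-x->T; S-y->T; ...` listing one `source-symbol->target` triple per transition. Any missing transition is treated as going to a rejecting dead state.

States q0..q2 record the length of the longest prefix of `000` that matches the current input suffix. Reaching q3 means `000` has been seen, and we stay there forever. Accept from q3.
A 4-state machine:
        0   1  
>  q0   q1  q0 
   q1   q2  q0 
   q2   q3  q0 
 * q3   q3  q3 
(> = start, * = accepting)

start=q0; accept=q3; q0-0->q1; q0-1->q0; q1-0->q2; q1-1->q0; q2-0->q3; q2-1->q0; q3-0->q3; q3-1->q3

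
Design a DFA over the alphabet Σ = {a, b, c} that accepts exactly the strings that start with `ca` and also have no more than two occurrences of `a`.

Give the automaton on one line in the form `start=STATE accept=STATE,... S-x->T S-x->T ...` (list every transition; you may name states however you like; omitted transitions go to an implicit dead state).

Build one automaton per condition and run them in lockstep. One (4 states) tracks whether the input so far still matches the prefix `ca`; the other (4 states) tracks the count of `a`s, saturating at 3. Each combined state is a pair, one component from each; accept when both components accept.
With 9 states:
        a   b   c  
>  s0   s1  s2  s3 
   s1   s4  s1  s1 
   s2   s1  s2  s2 
   s3   s5  s2  s2 
   s4   s6  s4  s4 
 * s5   s7  s5  s5 
   s6   s6  s6  s6 
 * s7   s8  s7  s7 
   s8   s8  s8  s8 
(> = start, * = accepting)

start=s0 accept=s5,s7 s0-a->s1 s0-b->s2 s0-c->s3 s1-a->s4 s1-b->s1 s1-c->s1 s2-a->s1 s2-b->s2 s2-c->s2 s3-a->s5 s3-b->s2 s3-c->s2 s4-a->s6 s4-b->s4 s4-c->s4 s5-a->s7 s5-b->s5 s5-c->s5 s6-a->s6 s6-b->s6 s6-c->s6 s7-a->s8 s7-b->s7 s7-c->s7 s8-a->s8 s8-b->s8 s8-c->s8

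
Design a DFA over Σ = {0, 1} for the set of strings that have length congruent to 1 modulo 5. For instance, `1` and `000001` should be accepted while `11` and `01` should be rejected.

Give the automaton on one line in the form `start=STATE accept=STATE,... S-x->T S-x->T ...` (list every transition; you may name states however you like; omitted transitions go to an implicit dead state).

Only the length mod 5 matters, so use a 5-cycle: from any state, every input symbol moves to the next state, wrapping q4 back to q0. Mark q1 accepting.
5 states suffice.
        0   1  
>  q0   q1  q1 
 * q1   q2  q2 
   q2   q3  q3 
   q3   q4  q4 
   q4   q0  q0 
(> = start, * = accepting)

start=q0 accept=q1 q0-0->q1 q0-1->q1 q1-0->q2 q1-1->q2 q2-0->q3 q2-1->q3 q3-0->q4 q3-1->q4 q4-0->q0 q4-1->q0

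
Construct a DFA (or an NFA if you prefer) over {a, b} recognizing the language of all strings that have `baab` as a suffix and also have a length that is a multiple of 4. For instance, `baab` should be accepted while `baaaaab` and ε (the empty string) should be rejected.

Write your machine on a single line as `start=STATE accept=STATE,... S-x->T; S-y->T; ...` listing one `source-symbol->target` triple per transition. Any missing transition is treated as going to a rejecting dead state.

Run two small machines in parallel and take their product. One (5 states) tracks how much of the suffix `baab` has currently been matched; the other (4 states) tracks the input length modulo 4. Each combined state is a pair, one component from each; accept when both components accept. Equivalent product states are then merged.
        a   b  
>  s0   s1  s2 
   s1   s3  s3 
   s2   s4  s3 
   s3   s5  s5 
   s4   s6  s5 
   s5   s0  s0 
   s6   s0  s7 
 * s7   s1  s2 
(> = start, * = accepting)

start=s0; accept=s7; s0-a->s1; s0-b->s2; s1-a->s3; s1-b->s3; s2-a->s4; s2-b->s3; s3-a->s5; s3-b->s5; s4-a->s6; s4-b->s5; s5-a->s0; s5-b->s0; s6-a->s0; s6-b->s7; s7-a->s1; s7-b->s2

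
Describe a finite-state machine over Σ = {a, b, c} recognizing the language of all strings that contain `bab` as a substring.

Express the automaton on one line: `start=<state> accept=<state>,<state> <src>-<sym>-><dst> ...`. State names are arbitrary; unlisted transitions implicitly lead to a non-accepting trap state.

Track how much of `bab` has been matched so far: state S0 is no progress, S3 is the absorbing accept state reached once `bab` has occurred. Intermediate states record partial matches; on a mismatch, fall back to the longest reusable overlap.
4 states suffice.
        a   b   c  
>  S0   S0  S1  S0 
   S1   S2  S1  S0 
   S2   S0  S3  S0 
 * S3   S3  S3  S3 
(> = start, * = accepting)

start=S0 accept=S3 S0-a->S0 S0-b->S1 S0-c->S0 S1-a->S2 S1-b->S1 S1-c->S0 S2-a->S0 S2-b->S3 S2-c->S0 S3-a->S3 S3-b->S3 S3-c->S3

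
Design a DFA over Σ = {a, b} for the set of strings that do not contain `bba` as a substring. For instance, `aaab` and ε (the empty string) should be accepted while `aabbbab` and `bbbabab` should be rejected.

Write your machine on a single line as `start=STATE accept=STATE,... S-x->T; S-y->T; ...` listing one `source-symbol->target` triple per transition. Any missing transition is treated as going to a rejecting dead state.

start=s0; accept=s0,s1,s2; s0-a->s0; s0-b->s1; s1-a->s0; s1-b->s2; s2-a->s3; s2-b->s2; s3-a->s3; s3-b->s3

This is the complement of 'contains `bba`'. Use the same substring-matching states — s0 through s3 holding how much of `bba` has just been matched — but flip the accepting set: everything except the trap s3 accepts.
With 4 states:
        a   b  
>* s0   s0  s1 
 * s1   s0  s2 
 * s2   s3  s2 
   s3   s3  s3 
(> = start, * = accepting)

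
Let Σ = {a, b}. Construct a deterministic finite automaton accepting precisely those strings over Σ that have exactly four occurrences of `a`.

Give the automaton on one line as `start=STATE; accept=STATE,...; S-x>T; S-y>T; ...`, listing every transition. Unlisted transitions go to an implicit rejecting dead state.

Count `a`s, saturating at 5: states q0 through q4 mean 0 through 4 `a`s seen; q5 means more than 4. Each `a` increments (capped at q5); other symbols loop. Accept from {q4}.
6 states suffice.
        a   b  
>  q0   q1  q0 
   q1   q2  q1 
   q2   q3  q2 
   q3   q4  q3 
 * q4   q5  q4 
   q5   q5  q5 
(> = start, * = accepting)

start=q0; accept=q4; q0-a>q1; q0-b>q0; q1-a>q2; q1-b>q1; q2-a>q3; q2-b>q2; q3-a>q4; q3-b>q3; q4-a>q5; q4-b>q4; q5-a>q5; q5-b>q5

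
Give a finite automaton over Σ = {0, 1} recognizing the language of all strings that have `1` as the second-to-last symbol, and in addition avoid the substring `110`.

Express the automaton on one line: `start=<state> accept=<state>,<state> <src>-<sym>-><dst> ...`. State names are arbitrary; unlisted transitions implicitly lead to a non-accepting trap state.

start=s0 accept=s2,s3 s0-0->s0 s0-1->s1 s1-0->s2 s1-1->s3 s2-0->s0 s2-1->s1 s3-0->s4 s3-1->s3 s4-0->s4 s4-1->s4

Build one automaton per condition and run them in lockstep. One (7 states) tracks the last 2 symbols read; the other (4 states) tracks partial matches of the forbidden pattern `110`. Each combined state is a pair, one component from each; accept when both components accept. Equivalent product states are then merged.
        0   1  
>  s0   s0  s1 
   s1   s2  s3 
 * s2   s0  s1 
 * s3   s4  s3 
   s4   s4  s4 
(> = start, * = accepting)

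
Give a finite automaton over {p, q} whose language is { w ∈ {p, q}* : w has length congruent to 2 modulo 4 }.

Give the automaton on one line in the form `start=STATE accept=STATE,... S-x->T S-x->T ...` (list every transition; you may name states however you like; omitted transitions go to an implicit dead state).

start=A accept=C A-p->B A-q->B B-p->C B-q->C C-p->D C-q->D D-p->A D-q->A

Count input length modulo 4: every symbol advances one step around the cycle A → B → C → D → A. Accept at C.
With 4 states:
       p  q 
>  A   B  B 
   B   C  C 
 * C   D  D 
   D   A  A 
(> = start, * = accepting)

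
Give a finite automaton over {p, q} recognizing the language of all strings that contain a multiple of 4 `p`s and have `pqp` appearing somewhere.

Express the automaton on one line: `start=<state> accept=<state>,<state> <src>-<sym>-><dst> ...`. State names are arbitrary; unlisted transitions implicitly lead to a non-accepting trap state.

start=A accept=N A-p->B A-q->A B-p->C B-q->D C-p->E C-q->F D-p->G D-q->H E-p->I E-q->J F-p->K F-q->L G-p->K G-q->G H-p->C H-q->H I-p->B I-q->M J-p->N J-q->O K-p->N K-q->K L-p->E L-q->L M-p->P M-q->A N-p->P N-q->N O-p->I O-q->O P-p->G P-q->P

Build one automaton per condition and run them in lockstep. One (4 states) tracks the count of `p`s modulo 4; the other (4 states) tracks whether and how much of `pqp` has been seen. Each combined state is a pair, one component from each; accept when both components accept.
With 16 states:
       p  q 
>  A   B  A 
   B   C  D 
   C   E  F 
   D   G  H 
   E   I  J 
   F   K  L 
   G   K  G 
   H   C  H 
   I   B  M 
   J   N  O 
   K   N  K 
   L   E  L 
   M   P  A 
 * N   P  N 
   O   I  O 
   P   G  P 
(> = start, * = accepting)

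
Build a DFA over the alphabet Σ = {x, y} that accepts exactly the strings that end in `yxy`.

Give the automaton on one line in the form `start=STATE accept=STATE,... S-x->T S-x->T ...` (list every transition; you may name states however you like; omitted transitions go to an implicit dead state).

start=A accept=D A-x->A A-y->B B-x->C B-y->B C-x->A C-y->D D-x->C D-y->B

Let each state record the length of the longest suffix of the input read so far that is also a prefix of `yxy`. B means the last symbol is `y`; C means the last 2 symbols are `yx`; D means the last 3 symbols are `yxy`. Accept only at D, where the string currently ends in `yxy`.
A 4-state machine:
       x  y 
>  A   A  B 
   B   C  B 
   C   A  D 
 * D   C  B 
(> = start, * = accepting)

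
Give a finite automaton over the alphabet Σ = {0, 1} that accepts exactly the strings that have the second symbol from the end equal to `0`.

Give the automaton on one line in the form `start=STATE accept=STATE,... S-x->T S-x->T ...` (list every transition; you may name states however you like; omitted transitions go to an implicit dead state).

Because acceptance depends on a position counted from the end, the machine has to buffer the most recent 2 symbols. Make each state the string of the last up-to-2 symbols read; on input `x` shift the window left and append `x`. Accept when the buffered window has length 2 and begins with `0`.
        0   1  
>  S0   S1  S2 
   S1   S3  S4 
   S2   S5  S6 
 * S3   S3  S4 
 * S4   S5  S6 
   S5   S3  S4 
   S6   S5  S6 
(> = start, * = accepting)

start=S0 accept=S3,S4 S0-0->S1 S0-1->S2 S1-0->S3 S1-1->S4 S2-0->S5 S2-1->S6 S3-0->S3 S3-1->S4 S4-0->S5 S4-1->S6 S5-0->S3 S5-1->S4 S6-0->S5 S6-1->S6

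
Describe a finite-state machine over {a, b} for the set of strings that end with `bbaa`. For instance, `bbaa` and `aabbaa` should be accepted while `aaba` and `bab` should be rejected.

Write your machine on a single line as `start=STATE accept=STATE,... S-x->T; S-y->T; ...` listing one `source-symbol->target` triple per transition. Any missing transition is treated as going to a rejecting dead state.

Remember how much of `bbaa` the current input suffix matches. State S0 means no match yet; S1 means the last symbol is `b`; S2 means the last 2 symbols are `bb`; S3 means the last 3 symbols are `bba`; S4 means the last 4 symbols are `bbaa`. Only S4 accepts. On a mismatch, fall back to the longest proper suffix that is still a prefix of `bbaa`.
A 5-state machine:
        a   b  
>  S0   S0  S1 
   S1   S0  S2 
   S2   S3  S2 
   S3   S4  S1 
 * S4   S0  S1 
(> = start, * = accepting)

start=S0; accept=S4; S0-a->S0; S0-b->S1; S1-a->S0; S1-b->S2; S2-a->S3; S2-b->S2; S3-a->S4; S3-b->S1; S4-a->S0; S4-b->S1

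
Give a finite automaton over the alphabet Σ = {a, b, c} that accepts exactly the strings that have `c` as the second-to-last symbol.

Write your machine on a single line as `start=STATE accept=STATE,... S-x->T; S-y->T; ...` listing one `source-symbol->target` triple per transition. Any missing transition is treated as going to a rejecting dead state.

start=q0; accept=q10,q11,q12; q0-a->q1; q0-b->q2; q0-c->q3; q1-a->q4; q1-b->q5; q1-c->q6; q2-a->q7; q2-b->q8; q2-c->q9; q3-a->q10; q3-b->q11; q3-c->q12; q4-a->q4; q4-b->q5; q4-c->q6; q5-a->q7; q5-b->q8; q5-c->q9; q6-a->q10; q6-b->q11; q6-c->q12; q7-a->q4; q7-b->q5; q7-c->q6; q8-a->q7; q8-b->q8; q8-c->q9; q9-a->q10; q9-b->q11; q9-c->q12; q10-a->q4; q10-b->q5; q10-c->q6; q11-a->q7; q11-b->q8; q11-c->q9; q12-a->q10; q12-b->q11; q12-c->q12

A DFA must remember the last 2 symbols (since which symbol is second-to-last isn't known until the input ends). Use one state per possible window of the last ≤2 symbols; accept from those whose window starts with `c`.
A 13-state machine:
          a    b    c  
>  q0     q1   q2   q3 
   q1     q4   q5   q6 
   q2     q7   q8   q9 
   q3    q10  q11  q12 
   q4     q4   q5   q6 
   q5     q7   q8   q9 
   q6    q10  q11  q12 
   q7     q4   q5   q6 
   q8     q7   q8   q9 
   q9    q10  q11  q12 
 * q10    q4   q5   q6 
 * q11    q7   q8   q9 
 * q12   q10  q11  q12 
(> = start, * = accepting)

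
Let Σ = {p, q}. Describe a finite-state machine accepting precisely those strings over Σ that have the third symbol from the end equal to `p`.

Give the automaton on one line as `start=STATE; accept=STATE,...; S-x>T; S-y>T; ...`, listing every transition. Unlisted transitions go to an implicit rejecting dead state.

Because acceptance depends on a position counted from the end, the machine has to buffer the most recent 3 symbols. Make each state the string of the last up-to-3 symbols read; on input `x` shift the window left and append `x`. Accept when the buffered window has length 3 and begins with `p`.
15 states suffice.
          p    q  
>  S0     S1   S2 
   S1     S3   S4 
   S2     S5   S6 
   S3     S7   S8 
   S4     S9  S10 
   S5    S11  S12 
   S6    S13  S14 
 * S7     S7   S8 
 * S8     S9  S10 
 * S9    S11  S12 
 * S10   S13  S14 
   S11    S7   S8 
   S12    S9  S10 
   S13   S11  S12 
   S14   S13  S14 
(> = start, * = accepting)

start=S0; accept=S7,S8,S9,S10; S0-p>S1; S0-q>S2; S1-p>S3; S1-q>S4; S2-p>S5; S2-q>S6; S3-p>S7; S3-q>S8; S4-p>S9; S4-q>S10; S5-p>S11; S5-q>S12; S6-p>S13; S6-q>S14; S7-p>S7; S7-q>S8; S8-p>S9; S8-q>S10; S9-p>S11; S9-q>S12; S10-p>S13; S10-q>S14; S11-p>S7; S11-q>S8; S12-p>S9; S12-q>S10; S13-p>S11; S13-q>S12; S14-p>S13; S14-q>S14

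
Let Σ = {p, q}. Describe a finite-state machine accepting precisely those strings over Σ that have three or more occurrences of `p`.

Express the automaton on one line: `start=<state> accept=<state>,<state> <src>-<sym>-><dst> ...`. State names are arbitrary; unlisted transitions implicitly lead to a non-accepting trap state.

Only the number of `p`s matters, and only up to 4. Make a chain S0 → S1 → S2 → S3 → S4 advanced by each `p` (with S4 absorbing); every other symbol self-loops. The accepting set is {S3, S4}.
        p   q  
>  S0   S1  S0 
   S1   S2  S1 
   S2   S3  S2 
 * S3   S4  S3 
 * S4   S4  S4 
(> = start, * = accepting)

start=S0 accept=S3,S4 S0-p->S1 S0-q->S0 S1-p->S2 S1-q->S1 S2-p->S3 S2-q->S2 S3-p->S4 S3-q->S3 S4-p->S4 S4-q->S4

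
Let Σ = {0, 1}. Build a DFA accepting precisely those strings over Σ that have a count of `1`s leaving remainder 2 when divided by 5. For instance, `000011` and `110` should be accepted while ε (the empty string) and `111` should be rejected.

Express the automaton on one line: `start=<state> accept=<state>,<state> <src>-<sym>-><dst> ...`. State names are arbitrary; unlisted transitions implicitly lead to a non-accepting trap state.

start=S0 accept=S2 S0-0->S0 S0-1->S1 S1-0->S1 S1-1->S2 S2-0->S2 S2-1->S3 S3-0->S3 S3-1->S4 S4-0->S4 S4-1->S0

The only thing that matters is how many `1`s have appeared, reduced mod 5. Use one state per residue: S0 for 0, …, S4 for 4. Reading `1` moves to the next residue; anything else stays put. S2 is accepting.
        0   1  
>  S0   S0  S1 
   S1   S1  S2 
 * S2   S2  S3 
   S3   S3  S4 
   S4   S4  S0 
(> = start, * = accepting)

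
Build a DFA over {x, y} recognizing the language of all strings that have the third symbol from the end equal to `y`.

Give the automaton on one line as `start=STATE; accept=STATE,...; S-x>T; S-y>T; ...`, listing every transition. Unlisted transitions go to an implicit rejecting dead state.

A DFA must remember the last 3 symbols (since which symbol is third-to-last isn't known until the input ends). Use one state per possible window of the last ≤3 symbols; accept from those whose window starts with `y`.
A 15-state machine:
          x    y  
>  q0     q1   q2 
   q1     q3   q4 
   q2     q5   q6 
   q3     q7   q8 
   q4     q9  q10 
   q5    q11  q12 
   q6    q13  q14 
   q7     q7   q8 
   q8     q9  q10 
   q9    q11  q12 
   q10   q13  q14 
 * q11    q7   q8 
 * q12    q9  q10 
 * q13   q11  q12 
 * q14   q13  q14 
(> = start, * = accepting)

start=q0; accept=q11,q12,q13,q14; q0-x>q1; q0-y>q2; q1-x>q3; q1-y>q4; q2-x>q5; q2-y>q6; q3-x>q7; q3-y>q8; q4-x>q9; q4-y>q10; q5-x>q11; q5-y>q12; q6-x>q13; q6-y>q14; q7-x>q7; q7-y>q8; q8-x>q9; q8-y>q10; q9-x>q11; q9-y>q12; q10-x>q13; q10-y>q14; q11-x>q7; q11-y>q8; q12-x>q9; q12-y>q10; q13-x>q11; q13-y>q12; q14-x>q13; q14-y>q14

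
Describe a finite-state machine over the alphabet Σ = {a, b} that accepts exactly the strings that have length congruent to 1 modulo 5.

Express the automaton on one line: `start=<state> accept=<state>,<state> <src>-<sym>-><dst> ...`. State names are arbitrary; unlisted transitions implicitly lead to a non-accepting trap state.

start=s0 accept=s1 s0-a->s1 s0-b->s1 s1-a->s2 s1-b->s2 s2-a->s3 s2-b->s3 s3-a->s4 s3-b->s4 s4-a->s0 s4-b->s0

Only the length mod 5 matters, so use a 5-cycle: from any state, every input symbol moves to the next state, wrapping s4 back to s0. Mark s1 accepting.
5 states suffice.
        a   b  
>  s0   s1  s1 
 * s1   s2  s2 
   s2   s3  s3 
   s3   s4  s4 
   s4   s0  s0 
(> = start, * = accepting)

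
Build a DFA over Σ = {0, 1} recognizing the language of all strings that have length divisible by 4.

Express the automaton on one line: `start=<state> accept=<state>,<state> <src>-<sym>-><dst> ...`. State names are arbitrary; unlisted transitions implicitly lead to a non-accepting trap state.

Count input length modulo 4: every symbol advances one step around the cycle S0 → S1 → S2 → S3 → S0. Accept at S0.
With 4 states:
        0   1  
>* S0   S1  S1 
   S1   S2  S2 
   S2   S3  S3 
   S3   S0  S0 
(> = start, * = accepting)

start=S0 accept=S0 S0-0->S1 S0-1->S1 S1-0->S2 S1-1->S2 S2-0->S3 S2-1->S3 S3-0->S0 S3-1->S0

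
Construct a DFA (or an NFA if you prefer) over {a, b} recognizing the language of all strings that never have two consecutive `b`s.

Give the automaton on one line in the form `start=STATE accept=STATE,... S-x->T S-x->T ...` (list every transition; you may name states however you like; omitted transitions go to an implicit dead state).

This is the complement of 'contains `bb`'. Use the same substring-matching states — S0 through S2 holding how much of `bb` has just been matched — but flip the accepting set: everything except the trap S2 accepts.
3 states suffice.
        a   b  
>* S0   S0  S1 
 * S1   S0  S2 
   S2   S2  S2 
(> = start, * = accepting)

start=S0 accept=S0,S1 S0-a->S0 S0-b->S1 S1-a->S0 S1-b->S2 S2-a->S2 S2-b->S2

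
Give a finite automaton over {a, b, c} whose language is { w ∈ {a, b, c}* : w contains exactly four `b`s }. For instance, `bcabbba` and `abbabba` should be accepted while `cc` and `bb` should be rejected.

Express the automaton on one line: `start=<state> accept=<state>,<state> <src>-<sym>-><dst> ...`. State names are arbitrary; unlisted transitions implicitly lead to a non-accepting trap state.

start=q0 accept=q4 q0-a->q0 q0-b->q1 q0-c->q0 q1-a->q1 q1-b->q2 q1-c->q1 q2-a->q2 q2-b->q3 q2-c->q2 q3-a->q3 q3-b->q4 q3-c->q3 q4-a->q4 q4-b->q5 q4-c->q4 q5-a->q5 q5-b->q5 q5-c->q5

Only the number of `b`s matters, and only up to 5. Make a chain q0 → q1 → q2 → q3 → q4 → q5 advanced by each `b` (with q5 absorbing); every other symbol self-loops. The accepting set is {q4}.
        a   b   c  
>  q0   q0  q1  q0 
   q1   q1  q2  q1 
   q2   q2  q3  q2 
   q3   q3  q4  q3 
 * q4   q4  q5  q4 
   q5   q5  q5  q5 
(> = start, * = accepting)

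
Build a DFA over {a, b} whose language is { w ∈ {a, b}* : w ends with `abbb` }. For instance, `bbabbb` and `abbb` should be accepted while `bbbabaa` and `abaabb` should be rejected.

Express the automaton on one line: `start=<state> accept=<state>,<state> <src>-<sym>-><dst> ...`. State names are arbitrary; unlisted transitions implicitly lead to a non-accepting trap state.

start=s0 accept=s4 s0-a->s1 s0-b->s0 s1-a->s1 s1-b->s2 s2-a->s1 s2-b->s3 s3-a->s1 s3-b->s4 s4-a->s1 s4-b->s0

Let each state record the length of the longest suffix of the input read so far that is also a prefix of `abbb`. s1 means the last symbol is `a`; s2 means the last 2 symbols are `ab`; s3 means the last 3 symbols are `abb`; s4 means the last 4 symbols are `abbb`. Accept only at s4, where the string currently ends in `abbb`.
With 5 states:
        a   b  
>  s0   s1  s0 
   s1   s1  s2 
   s2   s1  s3 
   s3   s1  s4 
 * s4   s1  s0 
(> = start, * = accepting)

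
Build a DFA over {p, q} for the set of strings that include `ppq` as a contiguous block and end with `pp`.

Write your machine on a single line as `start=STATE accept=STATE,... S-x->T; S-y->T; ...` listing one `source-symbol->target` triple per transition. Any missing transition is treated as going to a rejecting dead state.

start=S0; accept=S5; S0-p->S1; S0-q->S0; S1-p->S2; S1-q->S0; S2-p->S2; S2-q->S3; S3-p->S4; S3-q->S3; S4-p->S5; S4-q->S3; S5-p->S5; S5-q->S3

Build one automaton per condition and run them in lockstep. The first has 4 states tracking whether and how much of `ppq` has been seen; the second has 3 states tracking how much of the suffix `pp` has currently been matched. A product state is a pair (one from each), accepting exactly when both do.
        p   q  
>  S0   S1  S0 
   S1   S2  S0 
   S2   S2  S3 
   S3   S4  S3 
   S4   S5  S3 
 * S5   S5  S3 
(> = start, * = accepting)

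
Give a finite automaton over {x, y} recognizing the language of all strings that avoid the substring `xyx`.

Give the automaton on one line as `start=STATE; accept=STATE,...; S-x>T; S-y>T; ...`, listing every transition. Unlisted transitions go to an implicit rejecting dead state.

This is the complement of 'contains `xyx`'. Use the same substring-matching states — q0 through q3 holding how much of `xyx` has just been matched — but flip the accepting set: everything except the trap q3 accepts.
A 4-state machine:
        x   y  
>* q0   q1  q0 
 * q1   q1  q2 
 * q2   q3  q0 
   q3   q3  q3 
(> = start, * = accepting)

start=q0; accept=q0,q1,q2; q0-x>q1; q0-y>q0; q1-x>q1; q1-y>q2; q2-x>q3; q2-y>q0; q3-x>q3; q3-y>q3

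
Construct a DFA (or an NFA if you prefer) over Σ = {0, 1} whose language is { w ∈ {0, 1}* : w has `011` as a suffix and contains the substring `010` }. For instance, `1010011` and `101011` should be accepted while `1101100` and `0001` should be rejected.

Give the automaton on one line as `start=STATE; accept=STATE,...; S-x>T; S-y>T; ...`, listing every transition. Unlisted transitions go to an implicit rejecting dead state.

start=q0; accept=q5; q0-0>q1; q0-1>q0; q1-0>q1; q1-1>q2; q2-0>q3; q2-1>q0; q3-0>q3; q3-1>q4; q4-0>q3; q4-1>q5; q5-0>q3; q5-1>q6; q6-0>q3; q6-1>q6

Handle the two conditions separately and then intersect. The first has 4 states tracking how much of the suffix `011` has currently been matched; the second has 4 states tracking whether and how much of `010` has been seen. A product state is a pair (one from each), accepting exactly when both do. After merging equivalent states the machine shrinks.
        0   1  
>  q0   q1  q0 
   q1   q1  q2 
   q2   q3  q0 
   q3   q3  q4 
   q4   q3  q5 
 * q5   q3  q6 
   q6   q3  q6 
(> = start, * = accepting)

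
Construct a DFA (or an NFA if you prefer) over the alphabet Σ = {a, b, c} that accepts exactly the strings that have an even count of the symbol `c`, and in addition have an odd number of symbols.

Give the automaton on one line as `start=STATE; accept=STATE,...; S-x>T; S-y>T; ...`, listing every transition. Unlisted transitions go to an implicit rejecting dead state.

Handle the two conditions separately and then intersect. One (2 states) tracks the count of `c`s modulo 2; the other (2 states) tracks the input length modulo 2. Each combined state is a pair, one component from each; accept when both components accept.
With 4 states:
        a   b   c  
>  q0   q1  q1  q2 
 * q1   q0  q0  q3 
   q2   q3  q3  q0 
   q3   q2  q2  q1 
(> = start, * = accepting)

start=q0; accept=q1; q0-a>q1; q0-b>q1; q0-c>q2; q1-a>q0; q1-b>q0; q1-c>q3; q2-a>q3; q2-b>q3; q2-c>q0; q3-a>q2; q3-b>q2; q3-c>q1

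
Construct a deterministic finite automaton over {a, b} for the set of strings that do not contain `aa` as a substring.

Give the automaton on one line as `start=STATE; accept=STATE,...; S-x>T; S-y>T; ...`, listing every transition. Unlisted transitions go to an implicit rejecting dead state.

This is the complement of 'contains `aa`'. Use the same substring-matching states — S0 through S2 holding how much of `aa` has just been matched — but flip the accepting set: everything except the trap S2 accepts.
A 3-state machine:
        a   b  
>* S0   S1  S0 
 * S1   S2  S0 
   S2   S2  S2 
(> = start, * = accepting)

start=S0; accept=S0,S1; S0-a>S1; S0-b>S0; S1-a>S2; S1-b>S0; S2-a>S2; S2-b>S2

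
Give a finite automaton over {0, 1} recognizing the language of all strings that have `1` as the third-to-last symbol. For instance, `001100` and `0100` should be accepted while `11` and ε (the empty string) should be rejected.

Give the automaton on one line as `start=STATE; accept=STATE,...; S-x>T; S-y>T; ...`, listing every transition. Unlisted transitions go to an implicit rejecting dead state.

Because acceptance depends on a position counted from the end, the machine has to buffer the most recent 3 symbols. Make each state the string of the last up-to-3 symbols read; on input `x` shift the window left and append `x`. Accept when the buffered window has length 3 and begins with `1`.
15 states suffice.
          0    1  
>  q0     q1   q2 
   q1     q3   q4 
   q2     q5   q6 
   q3     q7   q8 
   q4     q9  q10 
   q5    q11  q12 
   q6    q13  q14 
   q7     q7   q8 
   q8     q9  q10 
   q9    q11  q12 
   q10   q13  q14 
 * q11    q7   q8 
 * q12    q9  q10 
 * q13   q11  q12 
 * q14   q13  q14 
(> = start, * = accepting)

start=q0; accept=q11,q12,q13,q14; q0-0>q1; q0-1>q2; q1-0>q3; q1-1>q4; q2-0>q5; q2-1>q6; q3-0>q7; q3-1>q8; q4-0>q9; q4-1>q10; q5-0>q11; q5-1>q12; q6-0>q13; q6-1>q14; q7-0>q7; q7-1>q8; q8-0>q9; q8-1>q10; q9-0>q11; q9-1>q12; q10-0>q13; q10-1>q14; q11-0>q7; q11-1>q8; q12-0>q9; q12-1>q10; q13-0>q11; q13-1>q12; q14-0>q13; q14-1>q14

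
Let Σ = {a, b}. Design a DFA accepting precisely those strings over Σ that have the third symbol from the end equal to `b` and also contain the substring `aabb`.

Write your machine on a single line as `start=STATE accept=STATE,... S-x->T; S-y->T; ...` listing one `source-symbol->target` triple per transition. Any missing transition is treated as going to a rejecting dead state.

Build one automaton per condition and run them in lockstep. The first has 15 states tracking the last 3 symbols read; the second has 5 states tracking whether and how much of `aabb` has been seen. A product state is a pair (one from each), accepting exactly when both do. Minimizing collapses redundant product states.
With 12 states:
          a    b  
>  S0     S1   S0 
   S1     S2   S0 
   S2     S2   S3 
   S3     S1   S4 
   S4     S5   S6 
 * S5     S7   S8 
 * S6     S5   S6 
 * S7     S9  S10 
 * S8    S11   S4 
   S9     S9  S10 
   S10   S11   S4 
   S11    S7   S8 
(> = start, * = accepting)

start=S0; accept=S5,S6,S7,S8; S0-a->S1; S0-b->S0; S1-a->S2; S1-b->S0; S2-a->S2; S2-b->S3; S3-a->S1; S3-b->S4; S4-a->S5; S4-b->S6; S5-a->S7; S5-b->S8; S6-a->S5; S6-b->S6; S7-a->S9; S7-b->S10; S8-a->S11; S8-b->S4; S9-a->S9; S9-b->S10; S10-a->S11; S10-b->S4; S11-a->S7; S11-b->S8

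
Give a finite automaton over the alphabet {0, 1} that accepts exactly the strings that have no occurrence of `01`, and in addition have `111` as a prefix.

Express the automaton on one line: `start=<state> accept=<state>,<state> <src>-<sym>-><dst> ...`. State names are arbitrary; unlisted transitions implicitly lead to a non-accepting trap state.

Handle the two conditions separately and then intersect. The first has 3 states tracking partial matches of the forbidden pattern `01`; the second has 5 states tracking whether the input so far still matches the prefix `111`. A product state is a pair (one from each), accepting exactly when both do.
An 8-state machine:
        0   1  
>  q0   q1  q2 
   q1   q1  q3 
   q2   q1  q4 
   q3   q3  q3 
   q4   q1  q5 
 * q5   q6  q5 
 * q6   q6  q7 
   q7   q7  q7 
(> = start, * = accepting)

start=q0 accept=q5,q6 q0-0->q1 q0-1->q2 q1-0->q1 q1-1->q3 q2-0->q1 q2-1->q4 q3-0->q3 q3-1->q3 q4-0->q1 q4-1->q5 q5-0->q6 q5-1->q5 q6-0->q6 q6-1->q7 q7-0->q7 q7-1->q7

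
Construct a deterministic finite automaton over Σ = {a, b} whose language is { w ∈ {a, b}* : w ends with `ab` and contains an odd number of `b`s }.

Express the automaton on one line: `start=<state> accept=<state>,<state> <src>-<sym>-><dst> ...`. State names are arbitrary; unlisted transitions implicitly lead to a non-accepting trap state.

Run two small machines in parallel and take their product. The first has 3 states tracking how much of the suffix `ab` has currently been matched; the second has 2 states tracking the count of `b`s modulo 2. A product state is a pair (one from each), accepting exactly when both do. Minimizing collapses redundant product states.
4 states suffice.
        a   b  
>  q0   q1  q2 
   q1   q1  q3 
   q2   q2  q0 
 * q3   q2  q0 
(> = start, * = accepting)

start=q0 accept=q3 q0-a->q1 q0-b->q2 q1-a->q1 q1-b->q3 q2-a->q2 q2-b->q0 q3-a->q2 q3-b->q0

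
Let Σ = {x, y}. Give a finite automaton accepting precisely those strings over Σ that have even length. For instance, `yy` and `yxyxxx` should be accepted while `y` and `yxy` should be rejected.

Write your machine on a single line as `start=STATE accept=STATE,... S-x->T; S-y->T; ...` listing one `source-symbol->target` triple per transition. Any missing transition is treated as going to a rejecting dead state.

start=S0; accept=S0; S0-x->S1; S0-y->S1; S1-x->S0; S1-y->S0

Count input length modulo 2: every symbol advances one step around the cycle S0 → S1 → S0. Accept at S0.
With 2 states:
        x   y  
>* S0   S1  S1 
   S1   S0  S0 
(> = start, * = accepting)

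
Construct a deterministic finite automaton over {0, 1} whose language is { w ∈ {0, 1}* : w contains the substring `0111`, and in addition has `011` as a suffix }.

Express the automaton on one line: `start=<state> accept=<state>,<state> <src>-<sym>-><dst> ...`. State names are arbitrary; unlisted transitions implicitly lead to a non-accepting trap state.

start=A accept=H A-0->B A-1->A B-0->B B-1->C C-0->B C-1->D D-0->B D-1->E E-0->F E-1->E F-0->F F-1->G G-0->F G-1->H H-0->F H-1->E

Build one automaton per condition and run them in lockstep. The first has 5 states tracking whether and how much of `0111` has been seen; the second has 4 states tracking how much of the suffix `011` has currently been matched. A product state is a pair (one from each), accepting exactly when both do.
An 8-state machine:
       0  1 
>  A   B  A 
   B   B  C 
   C   B  D 
   D   B  E 
   E   F  E 
   F   F  G 
   G   F  H 
 * H   F  E 
(> = start, * = accepting)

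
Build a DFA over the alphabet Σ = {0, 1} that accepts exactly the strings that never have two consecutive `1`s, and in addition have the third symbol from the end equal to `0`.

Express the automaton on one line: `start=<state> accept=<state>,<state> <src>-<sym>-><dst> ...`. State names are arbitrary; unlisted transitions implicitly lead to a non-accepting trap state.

Run two small machines in parallel and take their product. The first has 3 states tracking partial matches of the forbidden pattern `11`; the second has 15 states tracking the last 3 symbols read. A product state is a pair (one from each), accepting exactly when both do. After merging equivalent states the machine shrinks.
        0   1  
>  S0   S1  S2 
   S1   S3  S4 
   S2   S1  S5 
   S3   S6  S7 
   S4   S8  S5 
   S5   S5  S5 
 * S6   S6  S7 
 * S7   S8  S5 
 * S8   S3  S4 
(> = start, * = accepting)

start=S0 accept=S6,S7,S8 S0-0->S1 S0-1->S2 S1-0->S3 S1-1->S4 S2-0->S1 S2-1->S5 S3-0->S6 S3-1->S7 S4-0->S8 S4-1->S5 S5-0->S5 S5-1->S5 S6-0->S6 S6-1->S7 S7-0->S8 S7-1->S5 S8-0->S3 S8-1->S4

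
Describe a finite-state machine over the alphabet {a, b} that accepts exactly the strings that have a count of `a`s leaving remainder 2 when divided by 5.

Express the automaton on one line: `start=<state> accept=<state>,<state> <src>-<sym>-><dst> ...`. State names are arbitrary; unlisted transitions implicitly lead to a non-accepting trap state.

Keep the running count of `a`s modulo 5: each `a` advances along the cycle S0 → S1 → S2 → S3 → S4 → S0 while other symbols loop. Accept at S2.
5 states suffice.
        a   b  
>  S0   S1  S0 
   S1   S2  S1 
 * S2   S3  S2 
   S3   S4  S3 
   S4   S0  S4 
(> = start, * = accepting)

start=S0 accept=S2 S0-a->S1 S0-b->S0 S1-a->S2 S1-b->S1 S2-a->S3 S2-b->S2 S3-a->S4 S3-b->S3 S4-a->S0 S4-b->S4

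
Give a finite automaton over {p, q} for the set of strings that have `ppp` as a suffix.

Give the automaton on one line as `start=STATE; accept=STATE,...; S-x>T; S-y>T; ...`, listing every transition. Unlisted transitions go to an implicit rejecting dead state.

start=s0; accept=s3; s0-p>s1; s0-q>s0; s1-p>s2; s1-q>s0; s2-p>s3; s2-q>s0; s3-p>s3; s3-q>s0

Let each state record the length of the longest suffix of the input read so far that is also a prefix of `ppp`. s1 means the last symbol is `p`; s2 means the last 2 symbols are `pp`; s3 means the last 3 symbols are `ppp`. Accept only at s3, where the string currently ends in `ppp`.
A 4-state machine:
        p   q  
>  s0   s1  s0 
   s1   s2  s0 
   s2   s3  s0 
 * s3   s3  s0 
(> = start, * = accepting)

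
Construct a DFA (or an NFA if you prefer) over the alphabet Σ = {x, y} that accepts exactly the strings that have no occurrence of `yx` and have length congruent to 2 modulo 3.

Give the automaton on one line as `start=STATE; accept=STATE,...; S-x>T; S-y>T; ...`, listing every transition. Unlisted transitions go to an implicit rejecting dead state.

start=q0; accept=q3,q4; q0-x>q1; q0-y>q2; q1-x>q3; q1-y>q4; q2-x>q5; q2-y>q4; q3-x>q0; q3-y>q6; q4-x>q5; q4-y>q6; q5-x>q5; q5-y>q5; q6-x>q5; q6-y>q2

Build one automaton per condition and run them in lockstep. The first has 3 states tracking partial matches of the forbidden pattern `yx`; the second has 3 states tracking the input length modulo 3. A product state is a pair (one from each), accepting exactly when both do. Equivalent product states are then merged.
A 7-state machine:
        x   y  
>  q0   q1  q2 
   q1   q3  q4 
   q2   q5  q4 
 * q3   q0  q6 
 * q4   q5  q6 
   q5   q5  q5 
   q6   q5  q2 
(> = start, * = accepting)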